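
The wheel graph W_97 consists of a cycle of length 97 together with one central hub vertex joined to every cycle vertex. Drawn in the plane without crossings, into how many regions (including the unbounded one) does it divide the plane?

98

W_97 has V = 97 + 1 = 98 vertices and E = 2·97 = 194 edges.
By Euler's formula F = 2 − V + E = 2 − 98 + 194 = 98.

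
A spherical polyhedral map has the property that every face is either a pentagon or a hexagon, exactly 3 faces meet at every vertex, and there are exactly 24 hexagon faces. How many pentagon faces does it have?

Let x be the number of pentagons; then F = 24 + x.
Edge–face incidences: 2E = 6·24 + 5·x = 144 + 5x.
Every vertex has degree 3, so 3V = 2E.
Euler: V − E + F = 2 ⇒ (2E)/3 − E + (24 + x) = 2.
Multiply by 6: 2·(2E) − 3·(2E) + 6·(24 + x) = 12, i.e. 144 + 6x − (144 + 5x) = 12.
Collecting terms: x = 12.
Then 2E = 144 + 5·12 = 204, so E = 102, V = 2E/3 = 68, F = 24 + 12 = 36.

12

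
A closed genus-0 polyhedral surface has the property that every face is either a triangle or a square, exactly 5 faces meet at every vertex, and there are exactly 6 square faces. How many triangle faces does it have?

Let x be the number of triangles; then F = 6 + x.
Edge–face incidences: 2E = 4·6 + 3·x = 24 + 3x.
Every vertex has degree 5, so 5V = 2E.
Euler: V − E + F = 2 ⇒ (2E)/5 − E + (6 + x) = 2.
Multiply by 10: 2·(2E) − 5·(2E) + 10·(6 + x) = 20, i.e. 60 + 10x − 3·(24 + 3x) = 20.
Collecting terms: x − 12 = 20, so x = 32.
Then 2E = 24 + 3·32 = 120, so E = 60, V = 2E/5 = 24, F = 6 + 32 = 38.

32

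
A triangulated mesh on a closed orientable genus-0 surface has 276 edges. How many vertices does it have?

χ = 2 − 2·0 = 2, and every face is a triangle so 3F = 2E.
F = 2E/3 = 184. Then V = 2 + E − F = 2 + 276 − 184 = 94.

94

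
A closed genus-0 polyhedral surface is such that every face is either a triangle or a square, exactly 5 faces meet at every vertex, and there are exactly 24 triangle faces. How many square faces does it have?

Let x be the number of squares; then F = 24 + x.
Edge–face incidences: 2E = 3·24 + 4·x = 72 + 4x.
Every vertex has degree 5, so 5V = 2E.
Euler: V − E + F = 2 ⇒ (2E)/5 − E + (24 + x) = 2.
Multiply by 10: 2·(2E) − 5·(2E) + 10·(24 + x) = 20, i.e. 240 + 10x − 3·(72 + 4x) = 20.
Collecting terms: −2x + 24 = 20, so −2x = −4, so x = 2.
Then 2E = 72 + 4·2 = 80, so E = 40, V = 2E/5 = 16, F = 24 + 2 = 26.

2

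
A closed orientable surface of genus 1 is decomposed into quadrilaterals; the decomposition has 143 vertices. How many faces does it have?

χ = 2 − 2·1 = 0, and every face is a square so 4F = 2E.
V − E + F = 0 with E = 4F/2 gives 143 − (4/2 − 1)·F = 0, so F = 143 and E = 286.

143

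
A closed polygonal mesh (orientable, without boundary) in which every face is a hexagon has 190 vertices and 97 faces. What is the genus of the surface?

3

Every face is a hexagon, so 2E = 6·97 = 582, giving E = 291.
χ = V − E + F = 190 − 291 + 97 = -4.
For a closed orientable surface χ = 2 − 2g, so g = (2 − (-4))/2 = 3.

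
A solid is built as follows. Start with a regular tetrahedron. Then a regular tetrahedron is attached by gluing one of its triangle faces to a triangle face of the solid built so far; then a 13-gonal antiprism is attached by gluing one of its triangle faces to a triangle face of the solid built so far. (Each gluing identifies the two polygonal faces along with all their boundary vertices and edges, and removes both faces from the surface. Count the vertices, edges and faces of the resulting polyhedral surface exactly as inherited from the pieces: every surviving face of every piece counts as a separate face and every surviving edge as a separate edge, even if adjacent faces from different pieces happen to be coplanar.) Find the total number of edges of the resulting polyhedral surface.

A regular tetrahedron: V=4, E=6, F=4.
Attach a regular tetrahedron (V=4, E=6, F=4) along a 3-gon: merge 3 vertices and 3 edges, delete both glued faces → V=5, E=9, F=6.
Attach a 13-gonal antiprism (V=26, E=52, F=28) along a 3-gon: merge 3 vertices and 3 edges, delete both glued faces → V=28, E=58, F=32.
Check: V − E + F = 28 − 58 + 32 = 2.

58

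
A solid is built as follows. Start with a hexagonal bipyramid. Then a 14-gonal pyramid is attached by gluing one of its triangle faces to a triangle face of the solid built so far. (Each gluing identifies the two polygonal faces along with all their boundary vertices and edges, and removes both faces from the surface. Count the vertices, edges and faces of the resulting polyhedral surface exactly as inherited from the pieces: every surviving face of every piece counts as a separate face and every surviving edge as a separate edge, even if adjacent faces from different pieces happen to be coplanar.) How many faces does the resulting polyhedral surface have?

25

A hexagonal bipyramid: V=8, E=18, F=12.
Attach a 14-gonal pyramid (V=15, E=28, F=15) along a 3-gon: merge 3 vertices and 3 edges, delete both glued faces → V=20, E=43, F=25.
Check: V − E + F = 20 − 43 + 25 = 2.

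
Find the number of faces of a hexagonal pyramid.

A pyramid on an n-gon base has one n-gon and n triangles: V = 6 + 1 = 7, E = 2·6 = 12, F = 6 + 1 = 7.

7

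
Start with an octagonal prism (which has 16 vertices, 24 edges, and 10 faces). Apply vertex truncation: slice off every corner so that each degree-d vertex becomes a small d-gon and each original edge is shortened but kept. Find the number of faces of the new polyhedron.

Truncation replaces each original edge-end by a new vertex, so V′ = 2E = 48.
Each original edge survives, and each old vertex of degree d contributes d new edges; summing degrees gives Σd = 2E, so E′ = E + 2E = 3E = 72.
Each original face survives and each original vertex becomes one new face: F′ = F + V = 26.

26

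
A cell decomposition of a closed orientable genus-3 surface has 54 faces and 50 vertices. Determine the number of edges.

For a closed orientable surface of genus 3, χ = 2 − 2·3 = -4.
E = V + F − (-4) = 50 + 54 − (-4) = 108.

108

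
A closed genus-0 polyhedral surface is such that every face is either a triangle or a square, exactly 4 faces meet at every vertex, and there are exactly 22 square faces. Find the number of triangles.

8

Let x be the number of triangles; then F = 22 + x.
Edge–face incidences: 2E = 4·22 + 3·x = 88 + 3x.
Every vertex has degree 4, so 4V = 2E.
Euler: V − E + F = 2 ⇒ (2E)/4 − E + (22 + x) = 2.
Multiply by 8: 2·(2E) − 4·(2E) + 8·(22 + x) = 16, i.e. 176 + 8x − 2·(88 + 3x) = 16.
Collecting terms: 2x = 16, so x = 8.
Then 2E = 88 + 3·8 = 112, so E = 56, V = 2E/4 = 28, F = 22 + 8 = 30.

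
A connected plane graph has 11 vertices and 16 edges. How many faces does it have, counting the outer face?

7

Euler's formula for a connected plane graph: V − E + F = 2, so F = 2 − 11 + 16 = 7.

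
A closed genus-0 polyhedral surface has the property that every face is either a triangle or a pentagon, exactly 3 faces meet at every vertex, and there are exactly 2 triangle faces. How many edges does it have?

18

Let x be the number of pentagons; then F = 2 + x.
Edge–face incidences: 2E = 3·2 + 5·x = 6 + 5x.
Every vertex has degree 3, so 3V = 2E.
Euler: V − E + F = 2 ⇒ (2E)/3 − E + (2 + x) = 2.
Multiply by 6: 2·(2E) − 3·(2E) + 6·(2 + x) = 12, i.e. 12 + 6x − (6 + 5x) = 12.
Collecting terms: x + 6 = 12, so x = 6.
Then 2E = 6 + 5·6 = 36, so E = 18, V = 2E/3 = 12, F = 2 + 6 = 8.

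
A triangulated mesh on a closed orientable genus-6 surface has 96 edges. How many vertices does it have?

χ = 2 − 2·6 = -10, and every face is a triangle so 3F = 2E.
F = 2E/3 = 64. Then V = -10 + E − F = -10 + 96 − 64 = 22.

22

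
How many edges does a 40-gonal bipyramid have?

A bipyramid over an n-gon has 2n triangular faces and n + 2 vertices: V = 40 + 2 = 42, E = 3·40 = 120, F = 2·40 = 80.

120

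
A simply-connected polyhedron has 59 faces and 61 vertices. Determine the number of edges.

Here V − E + F = 2.
E = V + F − (2) = 61 + 59 − (2) = 118.

118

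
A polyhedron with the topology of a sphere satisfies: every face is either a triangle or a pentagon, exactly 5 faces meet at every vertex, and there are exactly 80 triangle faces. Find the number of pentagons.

12

Let x be the number of pentagons; then F = 80 + x.
Edge–face incidences: 2E = 3·80 + 5·x = 240 + 5x.
Every vertex has degree 5, so 5V = 2E.
Euler: V − E + F = 2 ⇒ (2E)/5 − E + (80 + x) = 2.
Multiply by 10: 2·(2E) − 5·(2E) + 10·(80 + x) = 20, i.e. 800 + 10x − 3·(240 + 5x) = 20.
Collecting terms: −5x + 80 = 20, so −5x = −60, so x = 12.
Then 2E = 240 + 5·12 = 300, so E = 150, V = 2E/5 = 60, F = 80 + 12 = 92.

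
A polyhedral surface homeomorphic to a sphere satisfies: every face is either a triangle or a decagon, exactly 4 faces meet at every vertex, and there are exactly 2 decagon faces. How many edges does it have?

40

Let x be the number of triangles; then F = 2 + x.
Edge–face incidences: 2E = 10·2 + 3·x = 20 + 3x.
Every vertex has degree 4, so 4V = 2E.
Euler: V − E + F = 2 ⇒ (2E)/4 − E + (2 + x) = 2.
Multiply by 8: 2·(2E) − 4·(2E) + 8·(2 + x) = 16, i.e. 16 + 8x − 2·(20 + 3x) = 16.
Collecting terms: 2x − 24 = 16, so 2x = 40, so x = 20.
Then 2E = 20 + 3·20 = 80, so E = 40, V = 2E/4 = 20, F = 2 + 20 = 22.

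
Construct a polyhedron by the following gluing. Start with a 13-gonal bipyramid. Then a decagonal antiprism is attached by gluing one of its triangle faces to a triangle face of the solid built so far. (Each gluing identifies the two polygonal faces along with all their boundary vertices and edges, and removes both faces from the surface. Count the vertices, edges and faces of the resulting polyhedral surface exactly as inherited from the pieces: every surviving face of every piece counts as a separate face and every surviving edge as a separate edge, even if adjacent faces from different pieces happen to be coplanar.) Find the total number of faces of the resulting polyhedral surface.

A 13-gonal bipyramid: V=15, E=39, F=26.
Attach a decagonal antiprism (V=20, E=40, F=22) along a 3-gon: merge 3 vertices and 3 edges, delete both glued faces → V=32, E=76, F=46.
Check: V − E + F = 32 − 76 + 46 = 2.

46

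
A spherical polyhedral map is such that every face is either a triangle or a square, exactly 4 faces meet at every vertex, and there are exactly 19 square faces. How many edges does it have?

Let x be the number of triangles; then F = 19 + x.
Edge–face incidences: 2E = 4·19 + 3·x = 76 + 3x.
Every vertex has degree 4, so 4V = 2E.
Euler: V − E + F = 2 ⇒ (2E)/4 − E + (19 + x) = 2.
Multiply by 8: 2·(2E) − 4·(2E) + 8·(19 + x) = 16, i.e. 152 + 8x − 2·(76 + 3x) = 16.
Collecting terms: 2x = 16, so x = 8.
Then 2E = 76 + 3·8 = 100, so E = 50, V = 2E/4 = 25, F = 19 + 8 = 27.

50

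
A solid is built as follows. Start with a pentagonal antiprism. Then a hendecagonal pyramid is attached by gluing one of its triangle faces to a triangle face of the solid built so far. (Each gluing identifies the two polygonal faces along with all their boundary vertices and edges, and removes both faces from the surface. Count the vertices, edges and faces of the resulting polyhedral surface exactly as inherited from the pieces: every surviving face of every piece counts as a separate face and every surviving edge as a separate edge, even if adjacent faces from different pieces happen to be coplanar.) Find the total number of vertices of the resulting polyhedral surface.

A pentagonal antiprism: V=10, E=20, F=12.
Attach a hendecagonal pyramid (V=12, E=22, F=12) along a 3-gon: merge 3 vertices and 3 edges, delete both glued faces → V=19, E=39, F=22.
Check: V − E + F = 19 − 39 + 22 = 2.

19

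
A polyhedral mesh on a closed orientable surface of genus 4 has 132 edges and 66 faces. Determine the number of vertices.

For a closed orientable surface of genus 4, χ = 2 − 2·4 = -6.
V = -6 + E − F = -6 + 132 − 66 = 60.

60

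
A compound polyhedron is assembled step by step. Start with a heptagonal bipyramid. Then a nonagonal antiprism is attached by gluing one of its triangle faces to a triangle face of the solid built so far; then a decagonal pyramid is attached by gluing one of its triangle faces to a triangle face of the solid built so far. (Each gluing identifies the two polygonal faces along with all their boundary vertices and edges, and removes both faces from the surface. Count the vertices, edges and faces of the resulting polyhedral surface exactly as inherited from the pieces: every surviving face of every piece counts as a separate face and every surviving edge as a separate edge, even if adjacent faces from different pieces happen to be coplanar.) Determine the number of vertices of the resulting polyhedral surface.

32

A heptagonal bipyramid: V=9, E=21, F=14.
Attach a nonagonal antiprism (V=18, E=36, F=20) along a 3-gon: merge 3 vertices and 3 edges, delete both glued faces → V=24, E=54, F=32.
Attach a decagonal pyramid (V=11, E=20, F=11) along a 3-gon: merge 3 vertices and 3 edges, delete both glued faces → V=32, E=71, F=41.
Check: V − E + F = 32 − 71 + 41 = 2.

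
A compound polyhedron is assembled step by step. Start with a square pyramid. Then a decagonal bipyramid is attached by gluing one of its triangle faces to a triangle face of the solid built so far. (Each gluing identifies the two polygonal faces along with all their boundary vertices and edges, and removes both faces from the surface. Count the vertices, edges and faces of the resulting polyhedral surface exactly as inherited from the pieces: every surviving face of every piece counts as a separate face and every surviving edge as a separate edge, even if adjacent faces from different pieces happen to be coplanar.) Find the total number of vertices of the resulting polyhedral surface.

14

A square pyramid: V=5, E=8, F=5.
Attach a decagonal bipyramid (V=12, E=30, F=20) along a 3-gon: merge 3 vertices and 3 edges, delete both glued faces → V=14, E=35, F=23.
Check: V − E + F = 14 − 35 + 23 = 2.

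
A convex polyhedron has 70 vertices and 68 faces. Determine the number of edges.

136

Here V − E + F = 2.
E = V + F − (2) = 70 + 68 − (2) = 136.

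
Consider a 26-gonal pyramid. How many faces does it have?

27

A pyramid on an n-gon base has one n-gon and n triangles: V = 26 + 1 = 27, E = 2·26 = 52, F = 26 + 1 = 27.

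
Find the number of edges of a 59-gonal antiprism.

236

An antiprism on an n-gon has two n-gon caps and 2n triangles: V = 2·59 = 118, E = 4·59 = 236, F = 2·59 + 2 = 120.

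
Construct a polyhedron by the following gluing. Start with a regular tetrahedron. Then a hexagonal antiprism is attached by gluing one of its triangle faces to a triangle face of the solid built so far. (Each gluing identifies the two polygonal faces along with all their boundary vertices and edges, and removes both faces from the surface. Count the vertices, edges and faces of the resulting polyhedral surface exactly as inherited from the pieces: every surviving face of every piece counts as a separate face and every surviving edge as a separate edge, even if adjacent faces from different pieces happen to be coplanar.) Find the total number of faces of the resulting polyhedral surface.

16

A regular tetrahedron: V=4, E=6, F=4.
Attach a hexagonal antiprism (V=12, E=24, F=14) along a 3-gon: merge 3 vertices and 3 edges, delete both glued faces → V=13, E=27, F=16.
Check: V − E + F = 13 − 27 + 16 = 2.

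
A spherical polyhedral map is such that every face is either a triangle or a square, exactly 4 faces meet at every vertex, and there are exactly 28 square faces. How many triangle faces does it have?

8

Let x be the number of triangles; then F = 28 + x.
Edge–face incidences: 2E = 4·28 + 3·x = 112 + 3x.
Every vertex has degree 4, so 4V = 2E.
Euler: V − E + F = 2 ⇒ (2E)/4 − E + (28 + x) = 2.
Multiply by 8: 2·(2E) − 4·(2E) + 8·(28 + x) = 16, i.e. 224 + 8x − 2·(112 + 3x) = 16.
Collecting terms: 2x = 16, so x = 8.
Then 2E = 112 + 3·8 = 136, so E = 68, V = 2E/4 = 34, F = 28 + 8 = 36.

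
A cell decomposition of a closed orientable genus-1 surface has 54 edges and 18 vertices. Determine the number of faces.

For a closed orientable surface of genus 1, χ = 2 − 2·1 = 0.
F = 0 − V + E = 0 − 18 + 54 = 36.

36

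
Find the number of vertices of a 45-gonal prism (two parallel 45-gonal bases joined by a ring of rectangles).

90

A prism on an n-gon has two n-gon bases and n rectangular sides: V = 2·45 = 90, E = 3·45 = 135, F = 45 + 2 = 47.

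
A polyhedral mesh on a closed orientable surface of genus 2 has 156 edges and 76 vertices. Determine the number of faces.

For a closed orientable surface of genus 2, χ = 2 − 2·2 = -2.
F = -2 − V + E = -2 − 76 + 156 = 78.

78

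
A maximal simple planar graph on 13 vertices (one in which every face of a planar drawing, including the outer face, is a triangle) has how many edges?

33

In a plane triangulation 3F = 2E and V − E + F = 2, so E = 3V − 6 = 3·13 − 6 = 33.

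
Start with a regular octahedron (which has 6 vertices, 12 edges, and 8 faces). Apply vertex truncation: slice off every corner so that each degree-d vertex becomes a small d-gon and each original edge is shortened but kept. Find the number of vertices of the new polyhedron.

Truncation replaces each original edge-end by a new vertex, so V′ = 2E = 24.
Each original edge survives, and each old vertex of degree d contributes d new edges; summing degrees gives Σd = 2E, so E′ = E + 2E = 3E = 36.
Each original face survives and each original vertex becomes one new face: F′ = F + V = 14.

24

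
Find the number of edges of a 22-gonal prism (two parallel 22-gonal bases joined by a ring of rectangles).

A prism on an n-gon has two n-gon bases and n rectangular sides: V = 2·22 = 44, E = 3·22 = 66, F = 22 + 2 = 24.

66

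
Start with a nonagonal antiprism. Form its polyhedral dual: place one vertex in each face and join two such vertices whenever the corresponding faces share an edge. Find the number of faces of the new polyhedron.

18

The base solid has V = 18, E = 36, F = 20.
The dual swaps V and F and preserves E: V′ = F = 20, E′ = E = 36, F′ = V = 18.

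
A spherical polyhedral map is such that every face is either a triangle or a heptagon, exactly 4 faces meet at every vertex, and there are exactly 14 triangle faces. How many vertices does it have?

14

Let x be the number of heptagons; then F = 14 + x.
Edge–face incidences: 2E = 3·14 + 7·x = 42 + 7x.
Every vertex has degree 4, so 4V = 2E.
Euler: V − E + F = 2 ⇒ (2E)/4 − E + (14 + x) = 2.
Multiply by 8: 2·(2E) − 4·(2E) + 8·(14 + x) = 16, i.e. 112 + 8x − 2·(42 + 7x) = 16.
Collecting terms: −6x + 28 = 16, so −6x = −12, so x = 2.
Then 2E = 42 + 7·2 = 56, so E = 28, V = 2E/4 = 14, F = 14 + 2 = 16.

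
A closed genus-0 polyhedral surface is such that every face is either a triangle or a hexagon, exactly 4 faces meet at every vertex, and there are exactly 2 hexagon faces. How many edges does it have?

Let x be the number of triangles; then F = 2 + x.
Edge–face incidences: 2E = 6·2 + 3·x = 12 + 3x.
Every vertex has degree 4, so 4V = 2E.
Euler: V − E + F = 2 ⇒ (2E)/4 − E + (2 + x) = 2.
Multiply by 8: 2·(2E) − 4·(2E) + 8·(2 + x) = 16, i.e. 16 + 8x − 2·(12 + 3x) = 16.
Collecting terms: 2x − 8 = 16, so 2x = 24, so x = 12.
Then 2E = 12 + 3·12 = 48, so E = 24, V = 2E/4 = 12, F = 2 + 12 = 14.

24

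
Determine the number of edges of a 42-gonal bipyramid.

126

A bipyramid over an n-gon has 2n triangular faces and n + 2 vertices: V = 42 + 2 = 44, E = 3·42 = 126, F = 2·42 = 84.
Check: V − E + F = 44 − 126 + 84 = 2.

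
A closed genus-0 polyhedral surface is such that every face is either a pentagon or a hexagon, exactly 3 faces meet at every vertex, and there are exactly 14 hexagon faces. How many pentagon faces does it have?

12

Let x be the number of pentagons; then F = 14 + x.
Edge–face incidences: 2E = 6·14 + 5·x = 84 + 5x.
Every vertex has degree 3, so 3V = 2E.
Euler: V − E + F = 2 ⇒ (2E)/3 − E + (14 + x) = 2.
Multiply by 6: 2·(2E) − 3·(2E) + 6·(14 + x) = 12, i.e. 84 + 6x − (84 + 5x) = 12.
Collecting terms: x = 12.
Then 2E = 84 + 5·12 = 144, so E = 72, V = 2E/3 = 48, F = 14 + 12 = 26.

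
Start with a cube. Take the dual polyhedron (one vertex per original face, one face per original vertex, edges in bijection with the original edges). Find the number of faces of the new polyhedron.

8

The base solid has V = 8, E = 12, F = 6.
The dual swaps V and F and preserves E: V′ = F = 6, E′ = E = 12, F′ = V = 8.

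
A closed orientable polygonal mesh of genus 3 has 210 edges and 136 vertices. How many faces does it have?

70

For a closed orientable surface of genus 3, χ = 2 − 2·3 = -4.
F = -4 − V + E = -4 − 136 + 210 = 70.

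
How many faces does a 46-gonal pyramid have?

A pyramid on an n-gon base has one n-gon and n triangles: V = 46 + 1 = 47, E = 2·46 = 92, F = 46 + 1 = 47.
Check: V − E + F = 47 − 92 + 47 = 2.

47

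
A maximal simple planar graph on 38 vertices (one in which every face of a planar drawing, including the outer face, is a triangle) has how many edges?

108

In a plane triangulation 3F = 2E and V − E + F = 2, so E = 3V − 6 = 3·38 − 6 = 108.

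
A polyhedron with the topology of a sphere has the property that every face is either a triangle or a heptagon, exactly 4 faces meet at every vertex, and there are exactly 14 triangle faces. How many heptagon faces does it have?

2

Let x be the number of heptagons; then F = 14 + x.
Edge–face incidences: 2E = 3·14 + 7·x = 42 + 7x.
Every vertex has degree 4, so 4V = 2E.
Euler: V − E + F = 2 ⇒ (2E)/4 − E + (14 + x) = 2.
Multiply by 8: 2·(2E) − 4·(2E) + 8·(14 + x) = 16, i.e. 112 + 8x − 2·(42 + 7x) = 16.
Collecting terms: −6x + 28 = 16, so −6x = −12, so x = 2.
Then 2E = 42 + 7·2 = 56, so E = 28, V = 2E/4 = 14, F = 14 + 2 = 16.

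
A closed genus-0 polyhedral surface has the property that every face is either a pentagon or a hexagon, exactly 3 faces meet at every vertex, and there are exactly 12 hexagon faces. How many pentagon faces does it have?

12

Let x be the number of pentagons; then F = 12 + x.
Edge–face incidences: 2E = 6·12 + 5·x = 72 + 5x.
Every vertex has degree 3, so 3V = 2E.
Euler: V − E + F = 2 ⇒ (2E)/3 − E + (12 + x) = 2.
Multiply by 6: 2·(2E) − 3·(2E) + 6·(12 + x) = 12, i.e. 72 + 6x − (72 + 5x) = 12.
Collecting terms: x = 12.
Then 2E = 72 + 5·12 = 132, so E = 66, V = 2E/3 = 44, F = 12 + 12 = 24.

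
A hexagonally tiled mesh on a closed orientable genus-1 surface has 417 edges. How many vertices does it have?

278

χ = 2 − 2·1 = 0, and every face is a hexagon so 6F = 2E.
F = 2E/6 = 139. Then V = 0 + E − F = 0 + 417 − 139 = 278.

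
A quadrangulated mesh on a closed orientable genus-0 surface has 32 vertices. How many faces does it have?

χ = 2 − 2·0 = 2, and every face is a square so 4F = 2E.
V − E + F = 2 with E = 4F/2 gives 32 − (4/2 − 1)·F = 2, so F = 30 and E = 60.

30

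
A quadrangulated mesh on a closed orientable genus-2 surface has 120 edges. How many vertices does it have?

χ = 2 − 2·2 = -2, and every face is a square so 4F = 2E.
F = 2E/4 = 60. Then V = -2 + E − F = -2 + 120 − 60 = 58.

58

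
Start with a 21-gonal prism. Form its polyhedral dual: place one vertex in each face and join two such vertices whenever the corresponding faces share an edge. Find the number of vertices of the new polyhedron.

The base solid has V = 42, E = 63, F = 23.
The dual swaps V and F and preserves E: V′ = F = 23, E′ = E = 63, F′ = V = 42.

23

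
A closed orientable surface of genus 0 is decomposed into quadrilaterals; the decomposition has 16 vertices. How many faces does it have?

14

χ = 2 − 2·0 = 2, and every face is a square so 4F = 2E.
V − E + F = 2 with E = 4F/2 gives 16 − (4/2 − 1)·F = 2, so F = 14 and E = 28.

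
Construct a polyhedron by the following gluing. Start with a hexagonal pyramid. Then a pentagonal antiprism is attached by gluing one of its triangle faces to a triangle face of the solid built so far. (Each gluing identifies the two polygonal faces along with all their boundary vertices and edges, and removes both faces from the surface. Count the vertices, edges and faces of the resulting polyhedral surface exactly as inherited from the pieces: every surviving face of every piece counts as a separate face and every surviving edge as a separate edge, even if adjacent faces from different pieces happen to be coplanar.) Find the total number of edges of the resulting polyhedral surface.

A hexagonal pyramid: V=7, E=12, F=7.
Attach a pentagonal antiprism (V=10, E=20, F=12) along a 3-gon: merge 3 vertices and 3 edges, delete both glued faces → V=14, E=29, F=17.
Check: V − E + F = 14 − 29 + 17 = 2.

29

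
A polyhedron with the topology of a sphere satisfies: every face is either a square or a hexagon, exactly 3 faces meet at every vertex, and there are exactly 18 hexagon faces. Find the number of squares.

Let x be the number of squares; then F = 18 + x.
Edge–face incidences: 2E = 6·18 + 4·x = 108 + 4x.
Every vertex has degree 3, so 3V = 2E.
Euler: V − E + F = 2 ⇒ (2E)/3 − E + (18 + x) = 2.
Multiply by 6: 2·(2E) − 3·(2E) + 6·(18 + x) = 12, i.e. 108 + 6x − (108 + 4x) = 12.
Collecting terms: 2x = 12, so x = 6.
Then 2E = 108 + 4·6 = 132, so E = 66, V = 2E/3 = 44, F = 18 + 6 = 24.

6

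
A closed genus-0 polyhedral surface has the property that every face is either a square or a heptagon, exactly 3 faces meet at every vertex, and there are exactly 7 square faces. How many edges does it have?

21

Let x be the number of heptagons; then F = 7 + x.
Edge–face incidences: 2E = 4·7 + 7·x = 28 + 7x.
Every vertex has degree 3, so 3V = 2E.
Euler: V − E + F = 2 ⇒ (2E)/3 − E + (7 + x) = 2.
Multiply by 6: 2·(2E) − 3·(2E) + 6·(7 + x) = 12, i.e. 42 + 6x − (28 + 7x) = 12.
Collecting terms: −x + 14 = 12, so −x = −2, so x = 2.
Then 2E = 28 + 7·2 = 42, so E = 21, V = 2E/3 = 14, F = 7 + 2 = 9.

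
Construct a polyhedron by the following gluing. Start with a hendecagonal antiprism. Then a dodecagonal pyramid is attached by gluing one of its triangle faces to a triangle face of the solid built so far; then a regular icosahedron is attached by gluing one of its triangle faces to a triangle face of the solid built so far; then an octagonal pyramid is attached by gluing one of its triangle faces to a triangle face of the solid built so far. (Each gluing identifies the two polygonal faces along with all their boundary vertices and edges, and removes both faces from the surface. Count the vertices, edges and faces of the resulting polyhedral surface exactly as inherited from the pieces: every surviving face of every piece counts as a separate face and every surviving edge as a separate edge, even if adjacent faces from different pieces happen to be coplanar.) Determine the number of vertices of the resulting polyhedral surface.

47

A hendecagonal antiprism: V=22, E=44, F=24.
Attach a dodecagonal pyramid (V=13, E=24, F=13) along a 3-gon: merge 3 vertices and 3 edges, delete both glued faces → V=32, E=65, F=35.
Attach a regular icosahedron (V=12, E=30, F=20) along a 3-gon: merge 3 vertices and 3 edges, delete both glued faces → V=41, E=92, F=53.
Attach an octagonal pyramid (V=9, E=16, F=9) along a 3-gon: merge 3 vertices and 3 edges, delete both glued faces → V=47, E=105, F=60.
Check: V − E + F = 47 − 105 + 60 = 2.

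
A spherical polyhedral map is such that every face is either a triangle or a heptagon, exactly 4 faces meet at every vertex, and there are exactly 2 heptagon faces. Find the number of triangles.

Let x be the number of triangles; then F = 2 + x.
Edge–face incidences: 2E = 7·2 + 3·x = 14 + 3x.
Every vertex has degree 4, so 4V = 2E.
Euler: V − E + F = 2 ⇒ (2E)/4 − E + (2 + x) = 2.
Multiply by 8: 2·(2E) − 4·(2E) + 8·(2 + x) = 16, i.e. 16 + 8x − 2·(14 + 3x) = 16.
Collecting terms: 2x − 12 = 16, so 2x = 28, so x = 14.
Then 2E = 14 + 3·14 = 56, so E = 28, V = 2E/4 = 14, F = 2 + 14 = 16.

14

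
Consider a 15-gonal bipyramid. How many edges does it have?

A bipyramid over an n-gon has 2n triangular faces and n + 2 vertices: V = 15 + 2 = 17, E = 3·15 = 45, F = 2·15 = 30.
Check: V − E + F = 17 − 45 + 30 = 2.

45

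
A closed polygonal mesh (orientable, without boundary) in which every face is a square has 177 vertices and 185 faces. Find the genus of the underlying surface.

5

Every face is a square, so 2E = 4·185 = 740, giving E = 370.
χ = V − E + F = 177 − 370 + 185 = -8.
For a closed orientable surface χ = 2 − 2g, so g = (2 − (-8))/2 = 5.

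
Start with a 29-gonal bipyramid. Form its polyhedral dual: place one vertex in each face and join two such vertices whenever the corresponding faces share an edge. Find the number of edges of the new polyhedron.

87

The base solid has V = 31, E = 87, F = 58.
The dual swaps V and F and preserves E: V′ = F = 58, E′ = E = 87, F′ = V = 31.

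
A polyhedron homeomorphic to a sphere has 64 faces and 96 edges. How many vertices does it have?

34

Here V − E + F = 2.
V = 2 + E − F = 2 + 96 − 64 = 34.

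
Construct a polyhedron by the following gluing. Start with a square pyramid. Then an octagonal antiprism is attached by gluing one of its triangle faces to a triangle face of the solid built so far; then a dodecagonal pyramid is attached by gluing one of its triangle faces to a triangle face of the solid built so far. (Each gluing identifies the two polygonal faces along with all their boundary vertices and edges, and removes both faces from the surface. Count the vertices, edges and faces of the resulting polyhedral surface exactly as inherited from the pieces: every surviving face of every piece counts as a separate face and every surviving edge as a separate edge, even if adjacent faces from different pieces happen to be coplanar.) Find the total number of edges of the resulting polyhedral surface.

A square pyramid: V=5, E=8, F=5.
Attach an octagonal antiprism (V=16, E=32, F=18) along a 3-gon: merge 3 vertices and 3 edges, delete both glued faces → V=18, E=37, F=21.
Attach a dodecagonal pyramid (V=13, E=24, F=13) along a 3-gon: merge 3 vertices and 3 edges, delete both glued faces → V=28, E=58, F=32.
Check: V − E + F = 28 − 58 + 32 = 2.

58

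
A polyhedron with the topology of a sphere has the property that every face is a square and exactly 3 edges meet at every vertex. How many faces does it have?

6

Each face has 4 edges and each edge borders two faces, so 2E = 4F.
Each vertex has degree 3, so 3V = 2E and hence V = 4F/3.
Euler: V − E + F = 2 ⇒ (4F/3) − (4F/2) + F = 2.
Multiply by 6: (8 − 12 + 6)F = 12, i.e. 2F = 12.
So F = 6, E = 4·6/2 = 12, V = 4·6/3 = 8.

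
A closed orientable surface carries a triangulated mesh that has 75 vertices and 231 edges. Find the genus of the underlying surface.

Every face is a triangle and each edge borders two faces, so 3F = 2·231, giving F = 154.
χ = V − E + F = 75 − 231 + 154 = -2.
For a closed orientable surface χ = 2 − 2g, so g = (2 − (-2))/2 = 2.

2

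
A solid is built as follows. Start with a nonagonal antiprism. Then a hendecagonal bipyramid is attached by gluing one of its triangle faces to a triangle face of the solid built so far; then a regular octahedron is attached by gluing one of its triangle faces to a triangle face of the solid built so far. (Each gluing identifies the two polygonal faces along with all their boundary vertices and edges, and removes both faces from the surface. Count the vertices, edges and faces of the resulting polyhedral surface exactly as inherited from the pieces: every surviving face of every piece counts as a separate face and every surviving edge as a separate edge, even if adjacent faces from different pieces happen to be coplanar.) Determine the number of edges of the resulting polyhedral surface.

75

A nonagonal antiprism: V=18, E=36, F=20.
Attach a hendecagonal bipyramid (V=13, E=33, F=22) along a 3-gon: merge 3 vertices and 3 edges, delete both glued faces → V=28, E=66, F=40.
Attach a regular octahedron (V=6, E=12, F=8) along a 3-gon: merge 3 vertices and 3 edges, delete both glued faces → V=31, E=75, F=46.
Check: V − E + F = 31 − 75 + 46 = 2.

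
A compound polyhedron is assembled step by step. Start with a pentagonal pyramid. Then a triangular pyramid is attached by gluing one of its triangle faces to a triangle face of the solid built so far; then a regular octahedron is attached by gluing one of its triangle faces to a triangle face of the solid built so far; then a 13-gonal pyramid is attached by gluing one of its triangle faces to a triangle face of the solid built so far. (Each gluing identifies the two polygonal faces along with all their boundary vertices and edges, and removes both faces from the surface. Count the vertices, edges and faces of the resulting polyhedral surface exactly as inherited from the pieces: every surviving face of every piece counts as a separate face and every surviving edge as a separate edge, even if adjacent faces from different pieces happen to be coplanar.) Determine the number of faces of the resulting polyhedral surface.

26

A pentagonal pyramid: V=6, E=10, F=6.
Attach a triangular pyramid (V=4, E=6, F=4) along a 3-gon: merge 3 vertices and 3 edges, delete both glued faces → V=7, E=13, F=8.
Attach a regular octahedron (V=6, E=12, F=8) along a 3-gon: merge 3 vertices and 3 edges, delete both glued faces → V=10, E=22, F=14.
Attach a 13-gonal pyramid (V=14, E=26, F=14) along a 3-gon: merge 3 vertices and 3 edges, delete both glued faces → V=21, E=45, F=26.
Check: V − E + F = 21 − 45 + 26 = 2.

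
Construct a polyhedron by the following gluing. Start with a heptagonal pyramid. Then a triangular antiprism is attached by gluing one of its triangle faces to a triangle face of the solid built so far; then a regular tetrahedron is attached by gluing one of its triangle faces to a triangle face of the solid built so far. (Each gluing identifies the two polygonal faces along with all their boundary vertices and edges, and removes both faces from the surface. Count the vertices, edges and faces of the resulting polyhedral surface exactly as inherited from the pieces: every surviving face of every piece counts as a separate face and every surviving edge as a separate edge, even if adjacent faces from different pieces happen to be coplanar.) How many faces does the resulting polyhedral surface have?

A heptagonal pyramid: V=8, E=14, F=8.
Attach a triangular antiprism (V=6, E=12, F=8) along a 3-gon: merge 3 vertices and 3 edges, delete both glued faces → V=11, E=23, F=14.
Attach a regular tetrahedron (V=4, E=6, F=4) along a 3-gon: merge 3 vertices and 3 edges, delete both glued faces → V=12, E=26, F=16.
Check: V − E + F = 12 − 26 + 16 = 2.

16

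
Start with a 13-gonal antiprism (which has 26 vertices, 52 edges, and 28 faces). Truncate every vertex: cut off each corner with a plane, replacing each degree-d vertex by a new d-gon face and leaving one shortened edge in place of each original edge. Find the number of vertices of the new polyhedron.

Truncation replaces each original edge-end by a new vertex, so V′ = 2E = 104.
Each original edge survives, and each old vertex of degree d contributes d new edges; summing degrees gives Σd = 2E, so E′ = E + 2E = 3E = 156.
Each original face survives and each original vertex becomes one new face: F′ = F + V = 54.

104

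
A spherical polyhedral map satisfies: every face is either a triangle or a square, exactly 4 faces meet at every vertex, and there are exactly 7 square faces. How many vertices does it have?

13

Let x be the number of triangles; then F = 7 + x.
Edge–face incidences: 2E = 4·7 + 3·x = 28 + 3x.
Every vertex has degree 4, so 4V = 2E.
Euler: V − E + F = 2 ⇒ (2E)/4 − E + (7 + x) = 2.
Multiply by 8: 2·(2E) − 4·(2E) + 8·(7 + x) = 16, i.e. 56 + 8x − 2·(28 + 3x) = 16.
Collecting terms: 2x = 16, so x = 8.
Then 2E = 28 + 3·8 = 52, so E = 26, V = 2E/4 = 13, F = 7 + 8 = 15.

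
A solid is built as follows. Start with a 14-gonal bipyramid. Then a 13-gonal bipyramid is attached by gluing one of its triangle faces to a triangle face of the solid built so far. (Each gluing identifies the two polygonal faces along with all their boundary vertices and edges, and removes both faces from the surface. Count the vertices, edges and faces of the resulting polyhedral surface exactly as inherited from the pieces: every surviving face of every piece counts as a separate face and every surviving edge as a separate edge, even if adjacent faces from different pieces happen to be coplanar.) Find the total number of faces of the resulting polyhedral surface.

A 14-gonal bipyramid: V=16, E=42, F=28.
Attach a 13-gonal bipyramid (V=15, E=39, F=26) along a 3-gon: merge 3 vertices and 3 edges, delete both glued faces → V=28, E=78, F=52.
Check: V − E + F = 28 − 78 + 52 = 2.

52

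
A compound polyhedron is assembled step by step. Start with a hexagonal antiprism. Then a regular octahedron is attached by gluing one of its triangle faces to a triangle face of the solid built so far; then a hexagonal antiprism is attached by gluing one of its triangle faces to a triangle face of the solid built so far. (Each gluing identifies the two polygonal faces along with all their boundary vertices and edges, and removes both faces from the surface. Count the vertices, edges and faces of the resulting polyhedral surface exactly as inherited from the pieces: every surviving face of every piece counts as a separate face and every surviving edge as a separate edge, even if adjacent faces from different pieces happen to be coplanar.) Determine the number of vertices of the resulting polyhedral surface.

A hexagonal antiprism: V=12, E=24, F=14.
Attach a regular octahedron (V=6, E=12, F=8) along a 3-gon: merge 3 vertices and 3 edges, delete both glued faces → V=15, E=33, F=20.
Attach a hexagonal antiprism (V=12, E=24, F=14) along a 3-gon: merge 3 vertices and 3 edges, delete both glued faces → V=24, E=54, F=32.
Check: V − E + F = 24 − 54 + 32 = 2.

24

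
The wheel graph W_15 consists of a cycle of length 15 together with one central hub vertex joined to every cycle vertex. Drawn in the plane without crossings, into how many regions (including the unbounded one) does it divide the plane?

16

W_15 has V = 15 + 1 = 16 vertices and E = 2·15 = 30 edges.
By Euler's formula F = 2 − V + E = 2 − 16 + 30 = 16.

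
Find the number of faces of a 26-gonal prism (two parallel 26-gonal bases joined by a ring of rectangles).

A prism on an n-gon has two n-gon bases and n rectangular sides: V = 2·26 = 52, E = 3·26 = 78, F = 26 + 2 = 28.

28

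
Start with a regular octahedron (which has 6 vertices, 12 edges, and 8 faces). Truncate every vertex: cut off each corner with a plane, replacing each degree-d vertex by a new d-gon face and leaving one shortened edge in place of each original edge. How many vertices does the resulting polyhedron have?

24

Truncation replaces each original edge-end by a new vertex, so V′ = 2E = 24.
Each original edge survives, and each old vertex of degree d contributes d new edges; summing degrees gives Σd = 2E, so E′ = E + 2E = 3E = 36.
Each original face survives and each original vertex becomes one new face: F′ = F + V = 14.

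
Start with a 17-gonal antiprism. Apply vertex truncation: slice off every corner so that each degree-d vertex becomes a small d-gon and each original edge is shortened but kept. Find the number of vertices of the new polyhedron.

136

The base solid has V = 34, E = 68, F = 36.
Truncation replaces each original edge-end by a new vertex, so V′ = 2E = 136.
Each original edge survives, and each old vertex of degree d contributes d new edges; summing degrees gives Σd = 2E, so E′ = E + 2E = 3E = 204.
Each original face survives and each original vertex becomes one new face: F′ = F + V = 70.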